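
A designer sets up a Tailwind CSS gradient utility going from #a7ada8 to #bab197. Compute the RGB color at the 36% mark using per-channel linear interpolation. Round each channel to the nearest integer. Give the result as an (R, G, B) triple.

(174, 174, 162)

#a7ada8 → (167, 173, 168); #bab197 → (186, 177, 151).
36% corresponds to t = 0.36.
R = 167 + 0.36 × (186 − 167) = 167 + 0.36 × 19 = 173.84 → 174
G = 173 + 0.36 × (177 − 173) = 173 + 0.36 × 4 = 174.44 → 174
B = 168 + 0.36 × (151 − 168) = 168 + 0.36 × -17 = 161.88 → 162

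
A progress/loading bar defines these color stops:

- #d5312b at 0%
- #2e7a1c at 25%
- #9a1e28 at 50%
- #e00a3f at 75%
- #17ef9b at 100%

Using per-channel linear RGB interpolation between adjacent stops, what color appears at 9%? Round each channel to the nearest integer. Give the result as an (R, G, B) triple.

9% lies between the 0% and 25% stops, so the local fraction is t = (9 − 0)/(25 − 0) = 9/25 ≈ 0.36.
#d5312b → (213, 49, 43); #2e7a1c → (46, 122, 28).
R = 213 + 0.36 × (46 − 213) = 152.88 → 153
G = 49 + 0.36 × (122 − 49) = 75.28 → 75
B = 43 + 0.36 × (28 − 43) = 37.6 → 38

(153, 75, 38)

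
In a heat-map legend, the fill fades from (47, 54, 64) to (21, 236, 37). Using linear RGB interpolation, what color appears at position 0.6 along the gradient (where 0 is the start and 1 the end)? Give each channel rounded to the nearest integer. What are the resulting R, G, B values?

(31, 163, 48)

R = 47 + 0.6 × (21 − 47) = 47 + 0.6 × -26 = 31.4 → 31
G = 54 + 0.6 × (236 − 54) = 54 + 0.6 × 182 = 163.2 → 163
B = 64 + 0.6 × (37 − 64) = 64 + 0.6 × -27 = 47.8 → 48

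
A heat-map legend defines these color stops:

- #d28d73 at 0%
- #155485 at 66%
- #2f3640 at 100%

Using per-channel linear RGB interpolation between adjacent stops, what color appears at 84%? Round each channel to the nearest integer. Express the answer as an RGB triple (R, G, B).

(35, 68, 96)

84% lies between the 66% and 100% stops, so the local fraction is t = (84 − 66)/(100 − 66) = 18/34 ≈ 0.5294.
#155485 → (21, 84, 133); #2f3640 → (47, 54, 64).
R = 21 + 0.5294 × (47 − 21) = 34.764 → 35
G = 84 + 0.5294 × (54 − 84) = 68.118 → 68
B = 133 + 0.5294 × (64 − 133) = 96.471 → 96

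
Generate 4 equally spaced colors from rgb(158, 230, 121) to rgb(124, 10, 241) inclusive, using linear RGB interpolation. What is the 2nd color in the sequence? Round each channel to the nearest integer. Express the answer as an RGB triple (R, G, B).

(147, 157, 161)

With 4 swatches and endpoints inclusive, swatch 2 sits at t = (2 − 1)/(4 − 1) = 1/3 ≈ 0.3333.
R = 158 + 0.3333 × (124 − 158) = 146.668 → 147
G = 230 + 0.3333 × (10 − 230) = 156.674 → 157
B = 121 + 0.3333 × (241 − 121) = 160.996 → 161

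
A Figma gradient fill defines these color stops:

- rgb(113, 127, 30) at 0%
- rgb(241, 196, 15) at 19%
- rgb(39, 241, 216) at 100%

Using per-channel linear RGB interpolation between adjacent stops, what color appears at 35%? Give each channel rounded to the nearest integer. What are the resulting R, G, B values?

35% lies between the 19% and 100% stops, so the local fraction is t = (35 − 19)/(100 − 19) = 16/81 ≈ 0.1975.
R = 241 + 0.1975 × (39 − 241) = 201.105 → 201
G = 196 + 0.1975 × (241 − 196) = 204.887 → 205
B = 15 + 0.1975 × (216 − 15) = 54.698 → 55

(201, 205, 55)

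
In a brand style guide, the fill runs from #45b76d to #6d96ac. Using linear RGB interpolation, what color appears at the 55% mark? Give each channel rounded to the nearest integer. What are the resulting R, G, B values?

#45b76d → (69, 183, 109); #6d96ac → (109, 150, 172).
55% corresponds to t = 0.55.
R = 69 + 0.55 × (109 − 69) = 69 + 0.55 × 40 = 91 → 91
G = 183 + 0.55 × (150 − 183) = 183 + 0.55 × -33 = 164.85 → 165
B = 109 + 0.55 × (172 − 109) = 109 + 0.55 × 63 = 143.65 → 144

(91, 165, 144)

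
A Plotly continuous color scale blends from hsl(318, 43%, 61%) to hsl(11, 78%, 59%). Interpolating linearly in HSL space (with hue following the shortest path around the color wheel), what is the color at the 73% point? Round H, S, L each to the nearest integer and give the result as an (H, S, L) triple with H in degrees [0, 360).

Hue: 11 − 318 = -307°, but |-307| > 180 so the shorter arc goes the other way: Δh = -307 + 360 = 53°.
H = 318 + 0.73 × (53) = 356.69 → 357°
S = 43 + 0.73 × (78 − 43) = 68.55 → 69%
L = 61 + 0.73 × (59 − 61) = 59.54 → 60%

(357, 69, 60)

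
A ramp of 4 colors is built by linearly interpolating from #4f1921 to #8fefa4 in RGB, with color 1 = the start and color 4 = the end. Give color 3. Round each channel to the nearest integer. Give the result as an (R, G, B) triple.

(122, 168, 120)

With 4 swatches and endpoints inclusive, swatch 3 sits at t = (3 − 1)/(4 − 1) = 2/3 ≈ 0.6667.
#4f1921 → (79, 25, 33); #8fefa4 → (143, 239, 164).
R = 79 + 0.6667 × (143 − 79) = 121.669 → 122
G = 25 + 0.6667 × (239 − 25) = 167.674 → 168
B = 33 + 0.6667 × (164 − 33) = 120.338 → 120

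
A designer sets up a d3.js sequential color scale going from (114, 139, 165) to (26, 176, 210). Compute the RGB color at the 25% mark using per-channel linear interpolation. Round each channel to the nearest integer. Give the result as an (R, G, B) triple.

25% corresponds to t = 0.25.
R = 114 + 0.25 × (26 − 114) = 114 + 0.25 × -88 = 92 → 92
G = 139 + 0.25 × (176 − 139) = 139 + 0.25 × 37 = 148.25 → 148
B = 165 + 0.25 × (210 − 165) = 165 + 0.25 × 45 = 176.25 → 176

(92, 148, 176)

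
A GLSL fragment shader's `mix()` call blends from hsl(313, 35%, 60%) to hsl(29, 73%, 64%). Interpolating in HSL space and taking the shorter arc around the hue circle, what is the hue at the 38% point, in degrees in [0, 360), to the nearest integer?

Hue: 29 − 313 = -284°, but |-284| > 180 so the shorter arc goes the other way: Δh = -284 + 360 = 76°.
H = 313 + 0.38 × (76) = 341.88 → 342°

342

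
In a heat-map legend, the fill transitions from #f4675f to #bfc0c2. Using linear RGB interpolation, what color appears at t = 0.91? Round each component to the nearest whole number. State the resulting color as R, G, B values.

(196, 184, 185)

#f4675f → (244, 103, 95); #bfc0c2 → (191, 192, 194).
R = 244 + 0.91 × (191 − 244) = 244 + 0.91 × -53 = 195.77 → 196
G = 103 + 0.91 × (192 − 103) = 103 + 0.91 × 89 = 183.99 → 184
B = 95 + 0.91 × (194 − 95) = 95 + 0.91 × 99 = 185.09 → 185
So the blended color is (196, 184, 185), about #c4b8b9.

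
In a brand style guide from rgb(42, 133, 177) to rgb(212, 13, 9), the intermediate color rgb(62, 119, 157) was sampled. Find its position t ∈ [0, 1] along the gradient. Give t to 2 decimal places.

0.12

Invert the lerp on the R channel (largest span, 170): t = (62 − 42) / (212 − 42) = 20/170 = 0.11765.
Check on G: (119 − 133)/(13 − 133) = 0.1167 ✓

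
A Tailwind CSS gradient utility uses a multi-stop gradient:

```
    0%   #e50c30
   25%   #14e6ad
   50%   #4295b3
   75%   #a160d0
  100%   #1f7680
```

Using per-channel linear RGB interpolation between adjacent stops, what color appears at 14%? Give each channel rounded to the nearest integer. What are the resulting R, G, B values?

14% lies between the 0% and 25% stops, so the local fraction is t = (14 − 0)/(25 − 0) = 14/25 ≈ 0.56.
#e50c30 → (229, 12, 48); #14e6ad → (20, 230, 173).
R = 229 + 0.56 × (20 − 229) = 111.96 → 112
G = 12 + 0.56 × (230 − 12) = 134.08 → 134
B = 48 + 0.56 × (173 − 48) = 118 → 118

(112, 134, 118)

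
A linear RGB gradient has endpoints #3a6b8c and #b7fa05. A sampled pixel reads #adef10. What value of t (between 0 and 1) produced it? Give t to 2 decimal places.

Invert the lerp on the G channel (largest span, 143): t = (239 − 107) / (250 − 107) = 132/143 = 0.92308.
Check on R: (173 − 58)/(183 − 58) = 0.92 ✓

0.92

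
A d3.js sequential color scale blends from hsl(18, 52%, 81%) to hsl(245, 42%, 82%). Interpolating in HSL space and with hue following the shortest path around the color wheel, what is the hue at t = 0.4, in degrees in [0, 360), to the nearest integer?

325

Hue: 245 − 18 = 227°, but |227| > 180 so the shorter arc goes the other way: Δh = 227 − 360 = -133°.
H = 18 + 0.4 × (-133) = -35.2 → -35 → -35 mod 360 = 325°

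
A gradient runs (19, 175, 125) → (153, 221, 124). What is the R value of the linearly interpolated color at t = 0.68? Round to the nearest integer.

110

R = 19 + 0.68 × (153 − 19) = 110.12 → 110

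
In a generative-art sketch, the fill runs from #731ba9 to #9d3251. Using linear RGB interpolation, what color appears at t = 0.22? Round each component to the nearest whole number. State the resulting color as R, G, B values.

#731ba9 → (115, 27, 169); #9d3251 → (157, 50, 81).
R = 115 + 0.22 × (157 − 115) = 115 + 0.22 × 42 = 124.24 → 124
G = 27 + 0.22 × (50 − 27) = 27 + 0.22 × 23 = 32.06 → 32
B = 169 + 0.22 × (81 − 169) = 169 + 0.22 × -88 = 149.64 → 150
So the blended color is (124, 32, 150), about #7c2096.

(124, 32, 150)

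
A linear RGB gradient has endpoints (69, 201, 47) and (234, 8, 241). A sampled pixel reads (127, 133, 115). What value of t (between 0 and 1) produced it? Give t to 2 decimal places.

Invert the lerp on the B channel (largest span, 194): t = (115 − 47) / (241 − 47) = 68/194 = 0.35052.
Check on R: (127 − 69)/(234 − 69) = 0.3515 ✓

0.35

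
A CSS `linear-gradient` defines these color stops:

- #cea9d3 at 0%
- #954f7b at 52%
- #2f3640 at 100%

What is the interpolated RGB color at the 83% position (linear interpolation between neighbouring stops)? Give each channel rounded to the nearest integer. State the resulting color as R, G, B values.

83% lies between the 52% and 100% stops, so the local fraction is t = (83 − 52)/(100 − 52) = 31/48 ≈ 0.6458.
#954f7b → (149, 79, 123); #2f3640 → (47, 54, 64).
R = 149 + 0.6458 × (47 − 149) = 83.128 → 83
G = 79 + 0.6458 × (54 − 79) = 62.855 → 63
B = 123 + 0.6458 × (64 − 123) = 84.898 → 85

(83, 63, 85)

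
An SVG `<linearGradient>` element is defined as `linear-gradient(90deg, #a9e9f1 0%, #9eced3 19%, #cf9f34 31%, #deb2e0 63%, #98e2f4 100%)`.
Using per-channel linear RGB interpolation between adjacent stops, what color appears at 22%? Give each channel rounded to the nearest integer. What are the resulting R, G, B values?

22% lies between the 19% and 31% stops, so the local fraction is t = (22 − 19)/(31 − 19) = 3/12 ≈ 0.25.
#9eced3 → (158, 206, 211); #cf9f34 → (207, 159, 52).
R = 158 + 0.25 × (207 − 158) = 170.25 → 170
G = 206 + 0.25 × (159 − 206) = 194.25 → 194
B = 211 + 0.25 × (52 − 211) = 171.25 → 171

(170, 194, 171)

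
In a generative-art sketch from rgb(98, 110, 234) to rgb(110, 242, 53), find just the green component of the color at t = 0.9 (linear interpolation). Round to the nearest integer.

229

G = 110 + 0.9 × (242 − 110) = 228.8 → 229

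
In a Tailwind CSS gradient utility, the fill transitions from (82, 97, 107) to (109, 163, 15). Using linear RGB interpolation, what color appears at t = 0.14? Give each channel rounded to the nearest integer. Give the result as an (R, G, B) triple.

R = 82 + 0.14 × (109 − 82) = 82 + 0.14 × 27 = 85.78 → 86
G = 97 + 0.14 × (163 − 97) = 97 + 0.14 × 66 = 106.24 → 106
B = 107 + 0.14 × (15 − 107) = 107 + 0.14 × -92 = 94.12 → 94

(86, 106, 94)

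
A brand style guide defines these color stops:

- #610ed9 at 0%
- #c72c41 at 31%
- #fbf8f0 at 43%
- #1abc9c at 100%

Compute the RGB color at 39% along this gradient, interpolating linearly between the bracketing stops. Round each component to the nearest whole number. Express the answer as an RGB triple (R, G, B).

39% lies between the 31% and 43% stops, so the local fraction is t = (39 − 31)/(43 − 31) = 8/12 ≈ 0.6667.
#c72c41 → (199, 44, 65); #fbf8f0 → (251, 248, 240).
R = 199 + 0.6667 × (251 − 199) = 233.668 → 234
G = 44 + 0.6667 × (248 − 44) = 180.007 → 180
B = 65 + 0.6667 × (240 − 65) = 181.673 → 182

(234, 180, 182)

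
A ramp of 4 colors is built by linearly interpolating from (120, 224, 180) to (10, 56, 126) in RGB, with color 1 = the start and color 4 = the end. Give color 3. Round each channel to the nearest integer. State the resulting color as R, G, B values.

(47, 112, 144)

With 4 swatches and endpoints inclusive, swatch 3 sits at t = (3 − 1)/(4 − 1) = 2/3 ≈ 0.6667.
R = 120 + 0.6667 × (10 − 120) = 46.663 → 47
G = 224 + 0.6667 × (56 − 224) = 111.994 → 112
B = 180 + 0.6667 × (126 − 180) = 143.998 → 144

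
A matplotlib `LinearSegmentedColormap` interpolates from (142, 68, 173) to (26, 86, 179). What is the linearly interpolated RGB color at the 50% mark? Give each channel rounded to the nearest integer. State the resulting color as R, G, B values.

(84, 77, 176)

50% corresponds to t = 0.5.
R = 142 + 0.5 × (26 − 142) = 142 + 0.5 × -116 = 84 → 84
G = 68 + 0.5 × (86 − 68) = 68 + 0.5 × 18 = 77 → 77
B = 173 + 0.5 × (179 − 173) = 173 + 0.5 × 6 = 176 → 176
So the blended color is (84, 77, 176), about #544db0.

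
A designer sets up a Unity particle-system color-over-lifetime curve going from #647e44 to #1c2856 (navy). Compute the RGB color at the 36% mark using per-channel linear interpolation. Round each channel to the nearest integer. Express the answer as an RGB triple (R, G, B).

(74, 95, 74)

#647e44 → (100, 126, 68); #1c2856 → (28, 40, 86).
36% corresponds to t = 0.36.
R = 100 + 0.36 × (28 − 100) = 100 + 0.36 × -72 = 74.08 → 74
G = 126 + 0.36 × (40 − 126) = 126 + 0.36 × -86 = 95.04 → 95
B = 68 + 0.36 × (86 − 68) = 68 + 0.36 × 18 = 74.48 → 74
So the blended color is (74, 95, 74), about #4a5f4a.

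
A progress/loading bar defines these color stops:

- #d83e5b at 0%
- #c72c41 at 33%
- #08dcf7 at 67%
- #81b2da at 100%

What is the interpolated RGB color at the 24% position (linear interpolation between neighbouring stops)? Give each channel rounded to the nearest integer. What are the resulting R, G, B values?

24% lies between the 0% and 33% stops, so the local fraction is t = (24 − 0)/(33 − 0) = 24/33 ≈ 0.7273.
#d83e5b → (216, 62, 91); #c72c41 → (199, 44, 65).
R = 216 + 0.7273 × (199 − 216) = 203.636 → 204
G = 62 + 0.7273 × (44 − 62) = 48.909 → 49
B = 91 + 0.7273 × (65 − 91) = 72.09 → 72

(204, 49, 72)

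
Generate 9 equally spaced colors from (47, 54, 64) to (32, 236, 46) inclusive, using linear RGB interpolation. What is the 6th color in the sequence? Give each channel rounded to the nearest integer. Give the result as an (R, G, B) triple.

(38, 168, 53)

With 9 swatches and endpoints inclusive, swatch 6 sits at t = (6 − 1)/(9 − 1) = 5/8 ≈ 0.625.
R = 47 + 0.625 × (32 − 47) = 37.625 → 38
G = 54 + 0.625 × (236 − 54) = 167.75 → 168
B = 64 + 0.625 × (46 − 64) = 52.75 → 53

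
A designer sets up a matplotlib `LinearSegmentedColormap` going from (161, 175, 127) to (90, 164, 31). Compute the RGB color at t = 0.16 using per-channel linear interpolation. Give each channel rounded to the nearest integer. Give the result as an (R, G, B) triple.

R = 161 + 0.16 × (90 − 161) = 161 + 0.16 × -71 = 149.64 → 150
G = 175 + 0.16 × (164 − 175) = 175 + 0.16 × -11 = 173.24 → 173
B = 127 + 0.16 × (31 − 127) = 127 + 0.16 × -96 = 111.64 → 112

(150, 173, 112)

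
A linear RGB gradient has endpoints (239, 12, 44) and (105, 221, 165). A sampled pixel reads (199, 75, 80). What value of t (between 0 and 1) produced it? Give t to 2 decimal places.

Invert the lerp on the G channel (largest span, 209): t = (75 − 12) / (221 − 12) = 63/209 = 0.30144.
Check on R: (199 − 239)/(105 − 239) = 0.2985 ✓

0.30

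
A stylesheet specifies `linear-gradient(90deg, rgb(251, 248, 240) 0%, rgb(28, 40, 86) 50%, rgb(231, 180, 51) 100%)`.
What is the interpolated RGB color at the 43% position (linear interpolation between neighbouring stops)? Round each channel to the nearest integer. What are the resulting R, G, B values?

(59, 69, 108)

43% lies between the 0% and 50% stops, so the local fraction is t = (43 − 0)/(50 − 0) = 43/50 ≈ 0.86.
R = 251 + 0.86 × (28 − 251) = 59.22 → 59
G = 248 + 0.86 × (40 − 248) = 69.12 → 69
B = 240 + 0.86 × (86 − 240) = 107.56 → 108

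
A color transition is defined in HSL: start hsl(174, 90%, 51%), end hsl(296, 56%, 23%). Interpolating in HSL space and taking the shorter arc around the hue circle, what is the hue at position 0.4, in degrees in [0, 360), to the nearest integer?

223

Hue arc: Δh = 296 − 174 = 122° (|Δh| ≤ 180, already the shorter path).
H = 174 + 0.4 × (122) = 222.8 → 223°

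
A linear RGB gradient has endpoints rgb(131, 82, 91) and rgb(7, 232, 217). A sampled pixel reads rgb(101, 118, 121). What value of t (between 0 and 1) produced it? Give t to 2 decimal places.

0.24

Invert the lerp on the G channel (largest span, 150): t = (118 − 82) / (232 − 82) = 36/150 = 0.24.
Check on R: (101 − 131)/(7 − 131) = 0.2419 ✓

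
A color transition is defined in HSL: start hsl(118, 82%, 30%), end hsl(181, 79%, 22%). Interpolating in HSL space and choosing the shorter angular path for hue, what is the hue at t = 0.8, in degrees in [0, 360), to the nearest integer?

Hue arc: Δh = 181 − 118 = 63° (|Δh| ≤ 180, already the shorter path).
H = 118 + 0.8 × (63) = 168.4 → 168°

168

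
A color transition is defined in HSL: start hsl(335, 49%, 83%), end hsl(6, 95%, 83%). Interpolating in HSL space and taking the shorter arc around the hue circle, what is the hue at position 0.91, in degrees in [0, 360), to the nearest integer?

Hue: 6 − 335 = -329°, but |-329| > 180 so the shorter arc goes the other way: Δh = -329 + 360 = 31°.
H = 335 + 0.91 × (31) = 363.21 → 363 → 363 mod 360 = 3°

3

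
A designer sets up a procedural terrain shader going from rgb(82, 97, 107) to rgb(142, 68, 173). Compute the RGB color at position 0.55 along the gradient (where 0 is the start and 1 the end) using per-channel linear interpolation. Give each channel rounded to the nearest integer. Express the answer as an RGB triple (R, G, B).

R = 82 + 0.55 × (142 − 82) = 82 + 0.55 × 60 = 115 → 115
G = 97 + 0.55 × (68 − 97) = 97 + 0.55 × -29 = 81.05 → 81
B = 107 + 0.55 × (173 − 107) = 107 + 0.55 × 66 = 143.3 → 143

(115, 81, 143)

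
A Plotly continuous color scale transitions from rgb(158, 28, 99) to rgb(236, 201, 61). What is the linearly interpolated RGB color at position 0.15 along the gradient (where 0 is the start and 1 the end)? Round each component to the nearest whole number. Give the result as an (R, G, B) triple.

R = 158 + 0.15 × (236 − 158) = 158 + 0.15 × 78 = 169.7 → 170
G = 28 + 0.15 × (201 − 28) = 28 + 0.15 × 173 = 53.95 → 54
B = 99 + 0.15 × (61 − 99) = 99 + 0.15 × -38 = 93.3 → 93

(170, 54, 93)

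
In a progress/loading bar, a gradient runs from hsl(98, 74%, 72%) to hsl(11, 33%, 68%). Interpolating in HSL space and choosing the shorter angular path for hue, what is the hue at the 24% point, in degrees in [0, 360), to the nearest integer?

77

Hue arc: Δh = 11 − 98 = -87° (|Δh| ≤ 180, already the shorter path).
H = 98 + 0.24 × (-87) = 77.12 → 77°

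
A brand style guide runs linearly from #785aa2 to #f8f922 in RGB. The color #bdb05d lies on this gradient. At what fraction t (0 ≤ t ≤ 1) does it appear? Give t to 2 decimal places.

0.54

Invert the lerp on the G channel (largest span, 159): t = (176 − 90) / (249 − 90) = 86/159 = 0.54088.
Check on R: (189 − 120)/(248 − 120) = 0.5391 ✓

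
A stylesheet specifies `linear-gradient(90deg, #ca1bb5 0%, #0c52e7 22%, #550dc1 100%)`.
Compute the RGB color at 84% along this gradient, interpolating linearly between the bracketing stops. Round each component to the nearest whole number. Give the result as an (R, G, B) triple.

84% lies between the 22% and 100% stops, so the local fraction is t = (84 − 22)/(100 − 22) = 62/78 ≈ 0.7949.
#0c52e7 → (12, 82, 231); #550dc1 → (85, 13, 193).
R = 12 + 0.7949 × (85 − 12) = 70.028 → 70
G = 82 + 0.7949 × (13 − 82) = 27.152 → 27
B = 231 + 0.7949 × (193 − 231) = 200.794 → 201

(70, 27, 201)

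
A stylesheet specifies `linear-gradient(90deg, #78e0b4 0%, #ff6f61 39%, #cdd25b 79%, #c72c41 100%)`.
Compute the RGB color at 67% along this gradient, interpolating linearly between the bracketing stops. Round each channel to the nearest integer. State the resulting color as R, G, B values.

67% lies between the 39% and 79% stops, so the local fraction is t = (67 − 39)/(79 − 39) = 28/40 ≈ 0.7.
#ff6f61 → (255, 111, 97); #cdd25b → (205, 210, 91).
R = 255 + 0.7 × (205 − 255) = 220 → 220
G = 111 + 0.7 × (210 − 111) = 180.3 → 180
B = 97 + 0.7 × (91 − 97) = 92.8 → 93

(220, 180, 93)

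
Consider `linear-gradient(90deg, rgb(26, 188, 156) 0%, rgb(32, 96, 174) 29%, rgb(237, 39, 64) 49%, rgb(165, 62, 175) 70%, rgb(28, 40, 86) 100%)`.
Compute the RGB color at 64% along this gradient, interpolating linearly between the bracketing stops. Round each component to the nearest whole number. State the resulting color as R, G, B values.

(186, 55, 143)

64% lies between the 49% and 70% stops, so the local fraction is t = (64 − 49)/(70 − 49) = 15/21 ≈ 0.7143.
R = 237 + 0.7143 × (165 − 237) = 185.57 → 186
G = 39 + 0.7143 × (62 − 39) = 55.429 → 55
B = 64 + 0.7143 × (175 − 64) = 143.287 → 143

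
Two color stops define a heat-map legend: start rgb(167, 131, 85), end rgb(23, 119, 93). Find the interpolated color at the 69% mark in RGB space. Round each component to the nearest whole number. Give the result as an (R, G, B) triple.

69% corresponds to t = 0.69.
R = 167 + 0.69 × (23 − 167) = 167 + 0.69 × -144 = 67.64 → 68
G = 131 + 0.69 × (119 − 131) = 131 + 0.69 × -12 = 122.72 → 123
B = 85 + 0.69 × (93 − 85) = 85 + 0.69 × 8 = 90.52 → 91

(68, 123, 91)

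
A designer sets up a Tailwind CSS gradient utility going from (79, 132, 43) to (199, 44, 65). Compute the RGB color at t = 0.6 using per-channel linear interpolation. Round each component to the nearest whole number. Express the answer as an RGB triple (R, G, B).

(151, 79, 56)

R = 79 + 0.6 × (199 − 79) = 79 + 0.6 × 120 = 151 → 151
G = 132 + 0.6 × (44 − 132) = 132 + 0.6 × -88 = 79.2 → 79
B = 43 + 0.6 × (65 − 43) = 43 + 0.6 × 22 = 56.2 → 56
So the blended color is (151, 79, 56), about #974f38.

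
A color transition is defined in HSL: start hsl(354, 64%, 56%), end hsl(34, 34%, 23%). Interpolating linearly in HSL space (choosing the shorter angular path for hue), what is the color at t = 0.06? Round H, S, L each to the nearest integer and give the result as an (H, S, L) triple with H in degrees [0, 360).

(356, 62, 54)

Hue: 34 − 354 = -320°, but |-320| > 180 so the shorter arc goes the other way: Δh = -320 + 360 = 40°.
H = 354 + 0.06 × (40) = 356.4 → 356°
S = 64 + 0.06 × (34 − 64) = 62.2 → 62%
L = 56 + 0.06 × (23 − 56) = 54.02 → 54%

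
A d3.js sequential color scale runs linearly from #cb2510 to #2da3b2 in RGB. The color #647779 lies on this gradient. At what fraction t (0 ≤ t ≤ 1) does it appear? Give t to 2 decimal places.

0.65

Invert the lerp on the B channel (largest span, 162): t = (121 − 16) / (178 − 16) = 105/162 = 0.64815.
Check on R: (100 − 203)/(45 − 203) = 0.6519 ✓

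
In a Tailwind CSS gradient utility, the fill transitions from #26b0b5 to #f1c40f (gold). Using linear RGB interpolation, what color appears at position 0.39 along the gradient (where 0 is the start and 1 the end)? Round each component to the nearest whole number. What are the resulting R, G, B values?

#26b0b5 → (38, 176, 181); #f1c40f → (241, 196, 15).
R = 38 + 0.39 × (241 − 38) = 38 + 0.39 × 203 = 117.17 → 117
G = 176 + 0.39 × (196 − 176) = 176 + 0.39 × 20 = 183.8 → 184
B = 181 + 0.39 × (15 − 181) = 181 + 0.39 × -166 = 116.26 → 116

(117, 184, 116)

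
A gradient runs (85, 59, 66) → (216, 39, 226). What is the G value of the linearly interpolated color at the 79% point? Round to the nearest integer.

G = 59 + 0.79 × (39 − 59) = 43.2 → 43

43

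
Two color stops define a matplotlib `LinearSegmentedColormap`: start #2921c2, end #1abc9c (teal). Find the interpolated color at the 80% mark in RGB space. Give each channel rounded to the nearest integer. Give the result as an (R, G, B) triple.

#2921c2 → (41, 33, 194); #1abc9c → (26, 188, 156).
80% corresponds to t = 0.8.
R = 41 + 0.8 × (26 − 41) = 41 + 0.8 × -15 = 29 → 29
G = 33 + 0.8 × (188 − 33) = 33 + 0.8 × 155 = 157 → 157
B = 194 + 0.8 × (156 − 194) = 194 + 0.8 × -38 = 163.6 → 164
So the blended color is (29, 157, 164), about #1d9da4.

(29, 157, 164)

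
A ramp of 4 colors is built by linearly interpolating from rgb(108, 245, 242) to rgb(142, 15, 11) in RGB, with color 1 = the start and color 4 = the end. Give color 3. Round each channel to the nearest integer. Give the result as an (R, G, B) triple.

With 4 swatches and endpoints inclusive, swatch 3 sits at t = (3 − 1)/(4 − 1) = 2/3 ≈ 0.6667.
R = 108 + 0.6667 × (142 − 108) = 130.668 → 131
G = 245 + 0.6667 × (15 − 245) = 91.659 → 92
B = 242 + 0.6667 × (11 − 242) = 87.992 → 88

(131, 92, 88)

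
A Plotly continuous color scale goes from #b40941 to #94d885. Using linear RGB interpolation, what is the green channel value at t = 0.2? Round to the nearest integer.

G₁ = 9 (from #b40941), G₂ = 216 (from #94d885).
G = 9 + 0.2 × (216 − 9) = 50.4 → 50

50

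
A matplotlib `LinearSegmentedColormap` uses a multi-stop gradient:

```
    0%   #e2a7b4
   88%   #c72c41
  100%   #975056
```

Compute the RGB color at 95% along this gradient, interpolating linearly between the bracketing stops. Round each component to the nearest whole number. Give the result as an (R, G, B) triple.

95% lies between the 88% and 100% stops, so the local fraction is t = (95 − 88)/(100 − 88) = 7/12 ≈ 0.5833.
#c72c41 → (199, 44, 65); #975056 → (151, 80, 86).
R = 199 + 0.5833 × (151 − 199) = 171.002 → 171
G = 44 + 0.5833 × (80 − 44) = 64.999 → 65
B = 65 + 0.5833 × (86 − 65) = 77.249 → 77

(171, 65, 77)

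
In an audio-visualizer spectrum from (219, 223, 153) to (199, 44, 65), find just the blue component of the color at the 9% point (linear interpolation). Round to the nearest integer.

B = 153 + 0.09 × (65 − 153) = 145.08 → 145

145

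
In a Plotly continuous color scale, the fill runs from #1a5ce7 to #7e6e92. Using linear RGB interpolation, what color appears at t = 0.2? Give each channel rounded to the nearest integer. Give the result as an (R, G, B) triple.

(46, 96, 214)

#1a5ce7 → (26, 92, 231); #7e6e92 → (126, 110, 146).
R = 26 + 0.2 × (126 − 26) = 26 + 0.2 × 100 = 46 → 46
G = 92 + 0.2 × (110 − 92) = 92 + 0.2 × 18 = 95.6 → 96
B = 231 + 0.2 × (146 − 231) = 231 + 0.2 × -85 = 214 → 214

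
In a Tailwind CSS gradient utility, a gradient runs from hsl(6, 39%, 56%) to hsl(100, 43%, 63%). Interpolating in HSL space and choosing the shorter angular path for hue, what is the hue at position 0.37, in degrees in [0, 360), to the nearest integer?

41

Hue arc: Δh = 100 − 6 = 94° (|Δh| ≤ 180, already the shorter path).
H = 6 + 0.37 × (94) = 40.78 → 41°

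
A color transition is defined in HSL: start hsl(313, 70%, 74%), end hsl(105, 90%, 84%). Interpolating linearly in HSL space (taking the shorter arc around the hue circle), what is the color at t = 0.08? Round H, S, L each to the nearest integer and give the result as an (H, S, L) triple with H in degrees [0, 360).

Hue: 105 − 313 = -208°, but |-208| > 180 so the shorter arc goes the other way: Δh = -208 + 360 = 152°.
H = 313 + 0.08 × (152) = 325.16 → 325°
S = 70 + 0.08 × (90 − 70) = 71.6 → 72%
L = 74 + 0.08 × (84 − 74) = 74.8 → 75%

(325, 72, 75)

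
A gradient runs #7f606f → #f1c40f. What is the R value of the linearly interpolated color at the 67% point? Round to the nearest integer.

203

R₁ = 127 (from #7f606f), R₂ = 241 (from #f1c40f).
R = 127 + 0.67 × (241 − 127) = 203.38 → 203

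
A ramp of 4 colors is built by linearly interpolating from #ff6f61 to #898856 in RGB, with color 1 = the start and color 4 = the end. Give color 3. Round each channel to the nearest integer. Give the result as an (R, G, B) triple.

With 4 swatches and endpoints inclusive, swatch 3 sits at t = (3 − 1)/(4 − 1) = 2/3 ≈ 0.6667.
#ff6f61 → (255, 111, 97); #898856 → (137, 136, 86).
R = 255 + 0.6667 × (137 − 255) = 176.329 → 176
G = 111 + 0.6667 × (136 − 111) = 127.668 → 128
B = 97 + 0.6667 × (86 − 97) = 89.666 → 90

(176, 128, 90)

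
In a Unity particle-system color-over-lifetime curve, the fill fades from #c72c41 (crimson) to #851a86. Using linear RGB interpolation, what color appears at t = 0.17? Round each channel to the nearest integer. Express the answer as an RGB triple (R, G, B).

#c72c41 → (199, 44, 65); #851a86 → (133, 26, 134).
R = 199 + 0.17 × (133 − 199) = 199 + 0.17 × -66 = 187.78 → 188
G = 44 + 0.17 × (26 − 44) = 44 + 0.17 × -18 = 40.94 → 41
B = 65 + 0.17 × (134 − 65) = 65 + 0.17 × 69 = 76.73 → 77

(188, 41, 77)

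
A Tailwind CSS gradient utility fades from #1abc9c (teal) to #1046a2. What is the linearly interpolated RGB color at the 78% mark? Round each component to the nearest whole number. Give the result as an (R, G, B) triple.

#1abc9c → (26, 188, 156); #1046a2 → (16, 70, 162).
78% corresponds to t = 0.78.
R = 26 + 0.78 × (16 − 26) = 26 + 0.78 × -10 = 18.2 → 18
G = 188 + 0.78 × (70 − 188) = 188 + 0.78 × -118 = 95.96 → 96
B = 156 + 0.78 × (162 − 156) = 156 + 0.78 × 6 = 160.68 → 161
So the blended color is (18, 96, 161), about #1260a1.

(18, 96, 161)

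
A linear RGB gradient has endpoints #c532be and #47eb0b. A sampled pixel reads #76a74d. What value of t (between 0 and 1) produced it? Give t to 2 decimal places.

Invert the lerp on the G channel (largest span, 185): t = (167 − 50) / (235 − 50) = 117/185 = 0.63243.
Check on R: (118 − 197)/(71 − 197) = 0.627 ✓

0.63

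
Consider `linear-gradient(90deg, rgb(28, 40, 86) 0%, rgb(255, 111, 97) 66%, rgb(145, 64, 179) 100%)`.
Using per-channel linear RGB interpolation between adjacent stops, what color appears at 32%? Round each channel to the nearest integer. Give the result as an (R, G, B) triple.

(138, 74, 91)

32% lies between the 0% and 66% stops, so the local fraction is t = (32 − 0)/(66 − 0) = 32/66 ≈ 0.4848.
R = 28 + 0.4848 × (255 − 28) = 138.05 → 138
G = 40 + 0.4848 × (111 − 40) = 74.421 → 74
B = 86 + 0.4848 × (97 − 86) = 91.333 → 91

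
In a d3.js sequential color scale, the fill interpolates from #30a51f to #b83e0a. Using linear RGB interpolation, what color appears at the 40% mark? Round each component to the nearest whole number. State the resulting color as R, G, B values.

#30a51f → (48, 165, 31); #b83e0a → (184, 62, 10).
40% corresponds to t = 0.4.
R = 48 + 0.4 × (184 − 48) = 48 + 0.4 × 136 = 102.4 → 102
G = 165 + 0.4 × (62 − 165) = 165 + 0.4 × -103 = 123.8 → 124
B = 31 + 0.4 × (10 − 31) = 31 + 0.4 × -21 = 22.6 → 23

(102, 124, 23)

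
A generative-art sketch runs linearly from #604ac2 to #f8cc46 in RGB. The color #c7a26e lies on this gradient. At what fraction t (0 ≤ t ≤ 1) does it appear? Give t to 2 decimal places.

0.68

Invert the lerp on the R channel (largest span, 152): t = (199 − 96) / (248 − 96) = 103/152 = 0.67763.
Check on G: (162 − 74)/(204 − 74) = 0.6769 ✓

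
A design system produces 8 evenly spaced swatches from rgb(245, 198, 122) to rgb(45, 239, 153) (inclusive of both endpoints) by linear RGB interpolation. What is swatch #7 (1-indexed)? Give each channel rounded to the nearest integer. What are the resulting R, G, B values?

(74, 233, 149)

With 8 swatches and endpoints inclusive, swatch 7 sits at t = (7 − 1)/(8 − 1) = 6/7 ≈ 0.8571.
R = 245 + 0.8571 × (45 − 245) = 73.58 → 74
G = 198 + 0.8571 × (239 − 198) = 233.141 → 233
B = 122 + 0.8571 × (153 − 122) = 148.57 → 149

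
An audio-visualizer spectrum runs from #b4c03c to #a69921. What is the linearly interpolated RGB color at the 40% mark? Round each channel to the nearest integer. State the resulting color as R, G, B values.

#b4c03c → (180, 192, 60); #a69921 → (166, 153, 33).
40% corresponds to t = 0.4.
R = 180 + 0.4 × (166 − 180) = 180 + 0.4 × -14 = 174.4 → 174
G = 192 + 0.4 × (153 − 192) = 192 + 0.4 × -39 = 176.4 → 176
B = 60 + 0.4 × (33 − 60) = 60 + 0.4 × -27 = 49.2 → 49

(174, 176, 49)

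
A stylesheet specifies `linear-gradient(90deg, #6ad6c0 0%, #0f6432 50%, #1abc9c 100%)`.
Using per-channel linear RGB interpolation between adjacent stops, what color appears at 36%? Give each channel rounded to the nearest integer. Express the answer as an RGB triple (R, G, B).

36% lies between the 0% and 50% stops, so the local fraction is t = (36 − 0)/(50 − 0) = 36/50 ≈ 0.72.
#6ad6c0 → (106, 214, 192); #0f6432 → (15, 100, 50).
R = 106 + 0.72 × (15 − 106) = 40.48 → 40
G = 214 + 0.72 × (100 − 214) = 131.92 → 132
B = 192 + 0.72 × (50 − 192) = 89.76 → 90

(40, 132, 90)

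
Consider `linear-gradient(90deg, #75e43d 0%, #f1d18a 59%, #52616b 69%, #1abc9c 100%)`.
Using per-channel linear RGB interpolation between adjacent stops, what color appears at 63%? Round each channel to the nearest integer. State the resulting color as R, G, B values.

(177, 164, 126)

63% lies between the 59% and 69% stops, so the local fraction is t = (63 − 59)/(69 − 59) = 4/10 ≈ 0.4.
#f1d18a → (241, 209, 138); #52616b → (82, 97, 107).
R = 241 + 0.4 × (82 − 241) = 177.4 → 177
G = 209 + 0.4 × (97 − 209) = 164.2 → 164
B = 138 + 0.4 × (107 − 138) = 125.6 → 126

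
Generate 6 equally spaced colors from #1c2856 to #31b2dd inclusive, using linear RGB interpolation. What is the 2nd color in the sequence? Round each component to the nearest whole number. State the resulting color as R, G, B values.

With 6 swatches and endpoints inclusive, swatch 2 sits at t = (2 − 1)/(6 − 1) = 1/5 ≈ 0.2.
#1c2856 → (28, 40, 86); #31b2dd → (49, 178, 221).
R = 28 + 0.2 × (49 − 28) = 32.2 → 32
G = 40 + 0.2 × (178 − 40) = 67.6 → 68
B = 86 + 0.2 × (221 − 86) = 113 → 113

(32, 68, 113)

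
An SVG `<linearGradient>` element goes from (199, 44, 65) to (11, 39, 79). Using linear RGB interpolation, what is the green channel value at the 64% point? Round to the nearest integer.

41

G = 44 + 0.64 × (39 − 44) = 40.8 → 41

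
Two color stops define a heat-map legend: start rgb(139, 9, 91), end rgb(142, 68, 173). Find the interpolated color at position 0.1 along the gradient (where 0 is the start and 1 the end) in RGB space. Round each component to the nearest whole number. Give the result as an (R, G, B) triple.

R = 139 + 0.1 × (142 − 139) = 139 + 0.1 × 3 = 139.3 → 139
G = 9 + 0.1 × (68 − 9) = 9 + 0.1 × 59 = 14.9 → 15
B = 91 + 0.1 × (173 − 91) = 91 + 0.1 × 82 = 99.2 → 99

(139, 15, 99)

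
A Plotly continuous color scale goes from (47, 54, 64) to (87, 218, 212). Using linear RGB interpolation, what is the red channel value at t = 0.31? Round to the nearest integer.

R = 47 + 0.31 × (87 − 47) = 59.4 → 59

59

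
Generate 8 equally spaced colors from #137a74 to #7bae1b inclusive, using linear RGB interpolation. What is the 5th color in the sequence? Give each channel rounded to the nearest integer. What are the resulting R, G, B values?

(78, 152, 65)

With 8 swatches and endpoints inclusive, swatch 5 sits at t = (5 − 1)/(8 − 1) = 4/7 ≈ 0.5714.
#137a74 → (19, 122, 116); #7bae1b → (123, 174, 27).
R = 19 + 0.5714 × (123 − 19) = 78.426 → 78
G = 122 + 0.5714 × (174 − 122) = 151.713 → 152
B = 116 + 0.5714 × (27 − 116) = 65.145 → 65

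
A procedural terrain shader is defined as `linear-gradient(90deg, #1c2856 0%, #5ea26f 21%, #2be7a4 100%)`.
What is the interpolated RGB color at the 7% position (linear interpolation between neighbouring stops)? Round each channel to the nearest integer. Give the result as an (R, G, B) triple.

(50, 81, 94)

7% lies between the 0% and 21% stops, so the local fraction is t = (7 − 0)/(21 − 0) = 7/21 ≈ 0.3333.
#1c2856 → (28, 40, 86); #5ea26f → (94, 162, 111).
R = 28 + 0.3333 × (94 − 28) = 49.998 → 50
G = 40 + 0.3333 × (162 − 40) = 80.663 → 81
B = 86 + 0.3333 × (111 − 86) = 94.332 → 94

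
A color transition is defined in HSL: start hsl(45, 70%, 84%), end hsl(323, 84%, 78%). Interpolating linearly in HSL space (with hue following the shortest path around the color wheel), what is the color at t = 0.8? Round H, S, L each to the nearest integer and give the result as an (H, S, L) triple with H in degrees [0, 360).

(339, 81, 79)

Hue: 323 − 45 = 278°, but |278| > 180 so the shorter arc goes the other way: Δh = 278 − 360 = -82°.
H = 45 + 0.8 × (-82) = -20.6 → -21 → -21 mod 360 = 339°
S = 70 + 0.8 × (84 − 70) = 81.2 → 81%
L = 84 + 0.8 × (78 − 84) = 79.2 → 79%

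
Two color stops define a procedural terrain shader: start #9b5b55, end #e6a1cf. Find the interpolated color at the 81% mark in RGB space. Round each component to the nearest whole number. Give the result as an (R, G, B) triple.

#9b5b55 → (155, 91, 85); #e6a1cf → (230, 161, 207).
81% corresponds to t = 0.81.
R = 155 + 0.81 × (230 − 155) = 155 + 0.81 × 75 = 215.75 → 216
G = 91 + 0.81 × (161 − 91) = 91 + 0.81 × 70 = 147.7 → 148
B = 85 + 0.81 × (207 − 85) = 85 + 0.81 × 122 = 183.82 → 184

(216, 148, 184)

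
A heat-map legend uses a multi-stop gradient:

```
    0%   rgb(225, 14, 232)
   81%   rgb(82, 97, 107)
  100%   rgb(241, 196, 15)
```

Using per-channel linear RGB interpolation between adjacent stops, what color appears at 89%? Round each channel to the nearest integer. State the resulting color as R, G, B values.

89% lies between the 81% and 100% stops, so the local fraction is t = (89 − 81)/(100 − 81) = 8/19 ≈ 0.4211.
R = 82 + 0.4211 × (241 − 82) = 148.955 → 149
G = 97 + 0.4211 × (196 − 97) = 138.689 → 139
B = 107 + 0.4211 × (15 − 107) = 68.259 → 68

(149, 139, 68)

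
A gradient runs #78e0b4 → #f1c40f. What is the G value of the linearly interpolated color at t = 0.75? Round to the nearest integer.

203

G₁ = 224 (from #78e0b4), G₂ = 196 (from #f1c40f).
G = 224 + 0.75 × (196 − 224) = 203 → 203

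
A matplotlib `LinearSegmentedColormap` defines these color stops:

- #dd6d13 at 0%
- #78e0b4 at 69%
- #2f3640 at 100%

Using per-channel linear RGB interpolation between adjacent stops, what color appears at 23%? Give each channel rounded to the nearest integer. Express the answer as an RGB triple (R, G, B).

(187, 147, 73)

23% lies between the 0% and 69% stops, so the local fraction is t = (23 − 0)/(69 − 0) = 23/69 ≈ 0.3333.
#dd6d13 → (221, 109, 19); #78e0b4 → (120, 224, 180).
R = 221 + 0.3333 × (120 − 221) = 187.337 → 187
G = 109 + 0.3333 × (224 − 109) = 147.329 → 147
B = 19 + 0.3333 × (180 − 19) = 72.661 → 73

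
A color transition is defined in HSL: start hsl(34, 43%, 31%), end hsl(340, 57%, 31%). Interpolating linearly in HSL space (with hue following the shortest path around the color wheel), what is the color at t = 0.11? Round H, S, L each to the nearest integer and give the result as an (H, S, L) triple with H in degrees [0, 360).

Hue: 340 − 34 = 306°, but |306| > 180 so the shorter arc goes the other way: Δh = 306 − 360 = -54°.
H = 34 + 0.11 × (-54) = 28.06 → 28°
S = 43 + 0.11 × (57 − 43) = 44.54 → 45%
L = 31 + 0.11 × (31 − 31) = 31 → 31%

(28, 45, 31)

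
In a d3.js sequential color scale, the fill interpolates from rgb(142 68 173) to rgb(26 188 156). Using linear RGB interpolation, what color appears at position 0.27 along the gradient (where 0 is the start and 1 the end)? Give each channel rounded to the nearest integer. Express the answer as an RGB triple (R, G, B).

R = 142 + 0.27 × (26 − 142) = 142 + 0.27 × -116 = 110.68 → 111
G = 68 + 0.27 × (188 − 68) = 68 + 0.27 × 120 = 100.4 → 100
B = 173 + 0.27 × (156 − 173) = 173 + 0.27 × -17 = 168.41 → 168

(111, 100, 168)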